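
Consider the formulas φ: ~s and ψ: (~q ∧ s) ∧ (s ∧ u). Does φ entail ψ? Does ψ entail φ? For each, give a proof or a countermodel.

Neither direction holds.

Forward direction. This fails. Under s = F, q = F, u = F, the left side is true but the right side is false.

Converse. This fails. Under s = T, q = F, u = T, the left side is false but the right side is true.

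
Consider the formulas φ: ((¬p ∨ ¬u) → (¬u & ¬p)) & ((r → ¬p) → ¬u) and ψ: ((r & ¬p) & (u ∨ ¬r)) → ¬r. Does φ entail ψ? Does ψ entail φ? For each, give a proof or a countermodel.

[⇒] Assume the antecedent. If r is true, the antecedent forces (r = T, u = F, p = F) or (r = T, u = T, p = T), and ((r & ¬p) & (u ∨ ¬r)) → ¬r holds there. If r is false, ((r & ¬p) & (u ∨ ¬r)) → ¬r reduces to true regardless of the other variables. Either way ((r & ¬p) & (u ∨ ¬r)) → ¬r holds.

[⇐] This fails. Under r = F, u = T, p = F, the left side is false but the right side is true.

(⇒) holds; (⇐) fails.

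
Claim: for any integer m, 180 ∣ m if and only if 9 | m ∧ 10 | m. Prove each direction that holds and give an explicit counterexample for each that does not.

Only the forward implication holds.

Forward direction. If 180 ∣ m, write m = 180q. Since 180 = 20·9, m = 9·(20q), so 9 ∣ m; and since 180 = 18·10, m = 10·(18q), so 10 ∣ m.

Converse. This fails: take m = 90. Both 9 ∣ 90 and 10 ∣ 90, yet 90 is not a multiple of 180 (since 90 = 0·180 + 90), so 180 ∤ 90.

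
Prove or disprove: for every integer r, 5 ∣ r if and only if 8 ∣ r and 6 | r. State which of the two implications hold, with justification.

(→) This fails: take r = 5. Certainly 5 ∣ 5, but 8 ∤ 5.

(←) This fails: take r = 24. Both 8 ∣ 24 and 6 ∣ 24, yet 24 is not a multiple of 5 (since 24 = 4·5 + 4), so 5 ∤ 24.

Neither direction holds.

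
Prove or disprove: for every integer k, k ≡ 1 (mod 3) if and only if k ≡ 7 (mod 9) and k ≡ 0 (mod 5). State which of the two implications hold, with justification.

Forward direction. This fails: k = 1 gives 1 ≡ 1 (mod 3) but 1 ≡ 1 (mod 9), so the conjunction on the right does not hold.

Converse. If k ≡ 7 (mod 9) and k ≡ 0 (mod 5), then by the Chinese remainder theorem k ≡ 25 (mod 45). Since 25 ≡ 1 (mod 3) and 3 ∣ 45, we get k ≡ 1 (mod 3).

The forward direction fails; the converse holds.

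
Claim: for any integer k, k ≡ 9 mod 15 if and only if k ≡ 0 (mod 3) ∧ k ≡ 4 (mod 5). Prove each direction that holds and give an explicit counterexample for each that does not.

Both directions hold.

(⇒) Suppose k ≡ 9 (mod 15); write k = 15j + 9. Since 3 ∣ 15, reducing mod 3 gives k ≡ 9 ≡ 0 (mod 3); since 5 ∣ 15, reducing mod 5 gives k ≡ 9 ≡ 4 (mod 5).

(⇐) Conversely, if k ≡ 0 (mod 3) and k ≡ 4 (mod 5), then by the Chinese remainder theorem k ≡ 9 (mod 15). This is exactly k ≡ 9 (mod 15).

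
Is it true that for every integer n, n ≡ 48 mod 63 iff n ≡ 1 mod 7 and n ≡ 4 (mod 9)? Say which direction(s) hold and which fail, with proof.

(→) This fails: n = 48 gives 48 ≡ 48 (mod 63) but 48 ≡ 6 (mod 7), so the conjunction on the right does not hold.

(←) This fails: n = 22 satisfies both congruences on the right (22 ≡ 1 mod 7 and 22 ≡ 4 mod 9) yet 22 ≡ 22 (mod 63), not 48.

(⇒) fails and (⇐) fails.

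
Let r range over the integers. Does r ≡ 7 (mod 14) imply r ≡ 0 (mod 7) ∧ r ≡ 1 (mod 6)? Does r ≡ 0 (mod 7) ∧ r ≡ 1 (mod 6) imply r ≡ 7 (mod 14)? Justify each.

Only the converse holds.

[⇐] If r ≡ 0 (mod 7) and r ≡ 1 (mod 6), then by the Chinese remainder theorem r ≡ 7 (mod 42). Since 7 ≡ 7 (mod 14) and 14 ∣ 42, we get r ≡ 7 (mod 14).

[⇒] This fails: r = 35 gives 35 ≡ 7 (mod 14) but 35 ≡ 5 (mod 6), so the conjunction on the right does not hold.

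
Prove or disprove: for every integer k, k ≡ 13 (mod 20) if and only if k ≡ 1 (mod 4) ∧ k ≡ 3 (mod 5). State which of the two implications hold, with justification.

Equivalent; both directions hold.

(→) Suppose k ≡ 13 (mod 20); write k = 20j + 13. Since 4 ∣ 20, reducing mod 4 gives k ≡ 13 ≡ 1 (mod 4); since 5 ∣ 20, reducing mod 5 gives k ≡ 13 ≡ 3 (mod 5).

(←) Conversely, if k ≡ 1 (mod 4) and k ≡ 3 (mod 5), then by the Chinese remainder theorem k ≡ 13 (mod 20). This is exactly k ≡ 13 (mod 20).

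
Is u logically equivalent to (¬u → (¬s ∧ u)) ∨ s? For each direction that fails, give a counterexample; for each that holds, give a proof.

(⇒) Assume the antecedent. If s is true, (¬u → (¬s ∧ u)) ∨ s reduces to true regardless of the other variables. If s is false, the antecedent forces (s = F, u = T), and (¬u → (¬s ∧ u)) ∨ s holds there. Either way (¬u → (¬s ∧ u)) ∨ s holds.

(⇐) This fails. Under s = T, u = F, the left side is false but the right side is true.

Not equivalent: only (⇒) holds.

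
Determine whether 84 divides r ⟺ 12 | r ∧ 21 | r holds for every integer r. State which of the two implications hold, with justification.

Both directions hold; the statement is true.

(⟹) If 84 ∣ r, write r = 84q. Since 84 = 7·12, r = 12·(7q), so 12 ∣ r; and since 84 = 4·21, r = 21·(4q), so 21 ∣ r.

(⟸) Suppose 12 ∣ r and 21 ∣ r. Any common multiple of 12 and 21 is a multiple of their lcm; here lcm(12, 21) = 12·21/gcd(12, 21) = 252/3 = 84, so 84 ∣ r.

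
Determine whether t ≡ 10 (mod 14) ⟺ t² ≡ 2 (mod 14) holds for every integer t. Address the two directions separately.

Not equivalent: only (⇒) holds.

[⇒] Suppose t ≡ 10 (mod 14). Write t = 14j + 10. Then (14j + 10)² = 196j² + 280j + 100 = 14(14j² + 20j + 7) + 2, so t² ≡ 2 (mod 14).

[⇐] This fails: take t = 4. Then 4² = 16 ≡ 2 (mod 14), yet 4 ≡ 4 (mod 14), not 10.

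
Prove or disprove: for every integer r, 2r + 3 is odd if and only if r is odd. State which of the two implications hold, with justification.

Converse. Suppose r is odd. Since 2 is even, 2r is even for every r, so 2r + 3 has the same parity as 3, which is odd. Hence 2r + 3 is odd.

Forward direction. This fails: take r = 6. Then 2r + 3 = 15, which is odd, yet r = 6 is even, not odd.

Not equivalent: only (⇐) holds.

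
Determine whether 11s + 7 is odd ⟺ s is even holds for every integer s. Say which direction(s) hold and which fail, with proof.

Equivalent; both directions hold.

[⇒] Suppose 11s + 7 is odd. Since 11 is odd, 11s and s have the same parity, so 11s + 7 ≡ s + 7 (mod 2). As 7 is odd, 11s + 7 is odd exactly when s is even. Thus s is even.

[⇐] Conversely, suppose s is even; write s = 2j. Then 11s + 7 = 11·(2j) + 7 = 2·11j + 7, which is odd.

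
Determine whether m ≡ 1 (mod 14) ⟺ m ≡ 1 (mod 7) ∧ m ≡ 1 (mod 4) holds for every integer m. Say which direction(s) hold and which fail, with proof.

Forward direction. This fails: m = 15 gives 15 ≡ 1 (mod 14) but 15 ≡ 3 (mod 4), so the conjunction on the right does not hold.

Converse. If m ≡ 1 (mod 7) and m ≡ 1 (mod 4), then by the Chinese remainder theorem m ≡ 1 (mod 28). Since 1 ≡ 1 (mod 14) and 14 ∣ 28, we get m ≡ 1 (mod 14).

The forward direction fails; the converse holds.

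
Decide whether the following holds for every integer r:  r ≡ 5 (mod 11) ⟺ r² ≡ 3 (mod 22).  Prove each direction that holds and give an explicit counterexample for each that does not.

[⇒] This fails: take r = 16. Then 16 ≡ 5 (mod 11), but 16² = 256 ≡ 14 (mod 22), not 3.

[⇐] This fails: take r = 17. Then 17² = 289 ≡ 3 (mod 22), yet 17 ≡ 6 (mod 11), not 5.

Neither direction holds.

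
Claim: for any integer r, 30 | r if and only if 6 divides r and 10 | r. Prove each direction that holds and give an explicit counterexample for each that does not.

Forward direction. If 30 ∣ r, write r = 30q. Since 30 = 5·6, r = 6·(5q), so 6 ∣ r; and since 30 = 3·10, r = 10·(3q), so 10 ∣ r.

Converse. Suppose 6 ∣ r and 10 ∣ r. Any common multiple of 6 and 10 is a multiple of their lcm; here lcm(6, 10) = 6·10/gcd(6, 10) = 60/2 = 30, so 30 ∣ r.

The biconditional holds.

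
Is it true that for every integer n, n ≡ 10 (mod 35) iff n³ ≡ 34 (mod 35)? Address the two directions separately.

[⇒] This fails: take n = 10. Then 10 ≡ 10 (mod 35), but 10³ = 1000 ≡ 20 (mod 35), not 34.

[⇐] This fails: take n = 19. Then 19³ = 6859 ≡ 34 (mod 35), yet 19 ≡ 19 (mod 35), not 10.

Both directions fail.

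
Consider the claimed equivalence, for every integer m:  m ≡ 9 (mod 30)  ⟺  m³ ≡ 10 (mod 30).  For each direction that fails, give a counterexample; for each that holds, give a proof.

Forward direction. This fails: take m = 9. Then 9 ≡ 9 (mod 30), but 9³ = 729 ≡ 9 (mod 30), not 10.

Converse. This fails: take m = 10. Then 10³ = 1000 ≡ 10 (mod 30), yet 10 ≡ 10 (mod 30), not 9.

Both directions fail.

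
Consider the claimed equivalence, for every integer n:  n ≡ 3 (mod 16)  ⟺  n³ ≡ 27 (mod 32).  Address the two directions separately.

(⇒) fails; (⇐) holds.

(→) This fails: take n = 19. Then 19 ≡ 3 (mod 16), but 19³ = 6859 ≡ 11 (mod 32), not 27.

(←) Conversely, the residues r modulo 32 with r³ ≡ 27 (mod 32) are exactly {3}, and each is ≡ 3 (mod 16).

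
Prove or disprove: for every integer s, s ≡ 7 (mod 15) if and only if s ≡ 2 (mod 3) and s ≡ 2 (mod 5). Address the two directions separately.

(⇒) This fails: s = 7 gives 7 ≡ 7 (mod 15) but 7 ≡ 1 (mod 3), so the conjunction on the right does not hold.

(⇐) This fails: s = 2 satisfies both congruences on the right (2 ≡ 2 mod 3 and 2 ≡ 2 mod 5) yet 2 ≡ 2 (mod 15), not 7.

(⇒) fails and (⇐) fails.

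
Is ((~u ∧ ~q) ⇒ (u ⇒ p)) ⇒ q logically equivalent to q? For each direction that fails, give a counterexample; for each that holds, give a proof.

(⇒) Assume the antecedent. If q is true, q reduces to true regardless of the other variables. If q is false, the antecedent cannot hold. Either way q holds.

(⇐) Assume the antecedent. If q is true, ((~u ∧ ~q) ⇒ (u ⇒ p)) ⇒ q reduces to true regardless of the other variables. If q is false, the antecedent cannot hold. Either way ((~u ∧ ~q) ⇒ (u ⇒ p)) ⇒ q holds.

Both implications hold.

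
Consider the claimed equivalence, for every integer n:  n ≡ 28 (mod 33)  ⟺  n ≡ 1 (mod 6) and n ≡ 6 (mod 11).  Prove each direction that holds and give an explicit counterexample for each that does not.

Converse. If n ≡ 1 (mod 6) and n ≡ 6 (mod 11), then by the Chinese remainder theorem n ≡ 61 (mod 66). Since 61 ≡ 28 (mod 33) and 33 ∣ 66, we get n ≡ 28 (mod 33).

Forward direction. This fails: n = 28 gives 28 ≡ 28 (mod 33) but 28 ≡ 4 (mod 6), so the conjunction on the right does not hold.

The forward direction fails; the converse holds.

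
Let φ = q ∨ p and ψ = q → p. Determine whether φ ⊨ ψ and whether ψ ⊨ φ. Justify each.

(⇒) fails and (⇐) fails.

(⟹) This fails. Under p = F, q = T, the left side is true but the right side is false.

(⟸) This fails. Under p = F, q = F, the left side is false but the right side is true.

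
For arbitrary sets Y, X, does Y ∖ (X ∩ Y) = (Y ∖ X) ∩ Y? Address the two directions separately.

The two sets are equal.

(⊇) Let x ∈ (Y ∖ X) ∩ Y. Then x ∈ Y and x ∉ X, from which x ∈ Y ∖ (X ∩ Y).

(⊆) Let x ∈ Y ∖ (X ∩ Y). Then x ∈ Y and x ∉ X, from which x ∈ (Y ∖ X) ∩ Y.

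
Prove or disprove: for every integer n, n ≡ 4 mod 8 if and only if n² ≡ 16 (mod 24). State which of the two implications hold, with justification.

Forward direction. This fails: take n = 12. Then 12 ≡ 4 (mod 8), but 12² = 144 ≡ 0 (mod 24), not 16.

Converse. This fails: take n = 8. Then 8² = 64 ≡ 16 (mod 24), yet 8 ≡ 0 (mod 8), not 4.

Neither direction holds.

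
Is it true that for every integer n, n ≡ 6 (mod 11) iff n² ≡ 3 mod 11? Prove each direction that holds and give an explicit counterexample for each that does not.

(⇒) Suppose n ≡ 6 (mod 11). Write n = 11j + 6. Then (11j + 6)² = 121j² + 132j + 36 = 11(11j² + 12j + 3) + 3, so n² ≡ 3 (mod 11).

(⇐) This fails: take n = 5. Then 5² = 25 ≡ 3 (mod 11), yet 5 ≡ 5 (mod 11), not 6.

Only the forward direction holds.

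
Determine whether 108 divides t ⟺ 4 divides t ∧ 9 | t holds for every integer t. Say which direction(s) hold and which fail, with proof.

(→) If 108 ∣ t, write t = 108q. Since 108 = 27·4, t = 4·(27q), so 4 ∣ t; and since 108 = 12·9, t = 9·(12q), so 9 ∣ t.

(←) This fails: take t = 36. Both 4 ∣ 36 and 9 ∣ 36, yet 36 is not a multiple of 108 (since 36 = 0·108 + 36), so 108 ∤ 36.

The forward direction holds; the converse fails.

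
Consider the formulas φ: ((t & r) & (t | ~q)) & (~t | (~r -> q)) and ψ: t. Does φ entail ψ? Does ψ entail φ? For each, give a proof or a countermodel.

(⟹) Assume the antecedent. If r is true, the antecedent forces (r = T, q = F, t = T) or (r = T, q = T, t = T), and t holds there. If r is false, the antecedent cannot hold. Either way t holds.

(⟸) This fails. Under r = F, q = F, t = T, the left side is false but the right side is true.

(⇒) holds; (⇐) fails.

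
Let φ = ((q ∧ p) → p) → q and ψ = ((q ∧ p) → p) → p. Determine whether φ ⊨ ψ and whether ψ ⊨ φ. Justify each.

Forward direction. This fails. Under q = T, p = F, the left side is true but the right side is false.

Converse. This fails. Under q = F, p = T, the left side is false but the right side is true.

Neither direction holds.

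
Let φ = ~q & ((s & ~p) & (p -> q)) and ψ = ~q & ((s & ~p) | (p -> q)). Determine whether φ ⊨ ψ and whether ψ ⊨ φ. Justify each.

(→) Assume the antecedent. If q is true, the antecedent cannot hold. If q is false, the antecedent forces (q = F, s = T, p = F), and ~q & ((s & ~p) | (p -> q)) holds there. Either way ~q & ((s & ~p) | (p -> q)) holds.

(←) This fails. Under q = F, s = F, p = F, the left side is false but the right side is true.

(⇒) holds; (⇐) fails.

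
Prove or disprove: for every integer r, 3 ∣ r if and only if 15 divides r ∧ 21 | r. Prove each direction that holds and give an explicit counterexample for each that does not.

Forward direction. This fails: take r = 3. Certainly 3 ∣ 3, but 15 ∤ 3.

Converse. Suppose 15 ∣ r and 21 ∣ r. Any common multiple of 15 and 21 is a multiple of their lcm; here lcm(15, 21) = 15·21/gcd(15, 21) = 315/3 = 105, so 105 ∣ r. Since 3 ∣ 105, it follows that 3 ∣ r.

The forward direction fails; the converse holds.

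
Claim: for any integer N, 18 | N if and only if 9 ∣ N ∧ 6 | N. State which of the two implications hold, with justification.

Both directions hold.

(⟹) If 18 ∣ N, write N = 18q. Since 18 = 2·9, N = 9·(2q), so 9 ∣ N; and since 18 = 3·6, N = 6·(3q), so 6 ∣ N.

(⟸) Suppose 9 ∣ N and 6 ∣ N. Any common multiple of 9 and 6 is a multiple of their lcm; here lcm(9, 6) = 9·6/gcd(9, 6) = 54/3 = 18, so 18 ∣ N.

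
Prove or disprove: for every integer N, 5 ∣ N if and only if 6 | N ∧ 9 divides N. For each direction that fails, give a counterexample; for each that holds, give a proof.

(⇒) fails and (⇐) fails.

(→) This fails: take N = 5. Certainly 5 ∣ 5, but 6 ∤ 5.

(←) This fails: take N = 18. Both 6 ∣ 18 and 9 ∣ 18, yet 18 is not a multiple of 5 (since 18 = 3·5 + 3), so 5 ∤ 18.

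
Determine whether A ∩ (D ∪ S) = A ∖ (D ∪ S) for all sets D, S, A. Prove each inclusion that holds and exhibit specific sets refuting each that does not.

(⊆) This inclusion fails. Take D = {1}, S = ∅, A = {1}; then 1 ∈ A ∩ (D ∪ S) but 1 ∉ A ∖ (D ∪ S).

(⊇) This inclusion fails. Take D = ∅, S = ∅, A = {1}; then 1 ∈ A ∖ (D ∪ S) but 1 ∉ A ∩ (D ∪ S).

(⊆) fails and (⊇) fails.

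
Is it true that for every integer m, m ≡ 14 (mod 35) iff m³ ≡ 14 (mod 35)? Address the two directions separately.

(→) Suppose m ≡ 14 (mod 35). Write m = 35j + 14. Then (35j + 14)³ = 42875j³ + 51450j² + 20580j + 2744 = 35(1225j³ + 1470j² + 588j + 78) + 14, so m³ ≡ 14 (mod 35).

(←) Conversely, suppose m³ ≡ 14 (mod 35). The only residue r in {0, …, 34} with r³ ≡ 14 (mod 35) is r = 14, so m ≡ 14 (mod 35).

The biconditional holds.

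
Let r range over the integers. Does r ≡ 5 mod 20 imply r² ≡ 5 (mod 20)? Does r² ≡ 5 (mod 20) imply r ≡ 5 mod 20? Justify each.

[⇒] Suppose r ≡ 5 mod 20. Write r = 20j + 5. Then (20j + 5)² = 400j² + 200j + 25 = 20(20j² + 10j + 1) + 5, so r² ≡ 5 (mod 20).

[⇐] This fails: take r = 15. Then 15² = 225 ≡ 5 (mod 20), yet 15 ≡ 15 (mod 20), not 5.

The forward direction holds; the converse fails.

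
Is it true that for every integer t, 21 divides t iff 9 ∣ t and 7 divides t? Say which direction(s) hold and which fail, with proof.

[⇒] This fails: take t = 21. Certainly 21 ∣ 21, but 9 ∤ 21.

[⇐] Suppose 9 ∣ t and 7 ∣ t. Any common multiple of 9 and 7 is a multiple of their lcm; here gcd(9, 7) = 1, so lcm(9, 7) = 9·7 = 63, so 63 ∣ t. Since 21 ∣ 63, it follows that 21 ∣ t.

Only the reverse direction holds.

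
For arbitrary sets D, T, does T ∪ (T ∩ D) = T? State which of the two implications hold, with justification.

(⊆) Let x ∈ T ∪ (T ∩ D). Then either x ∈ T and x ∉ D; or x ∈ D ∩ T. In each case x ∈ T, so T ∪ (T ∩ D) ⊆ T.

(⊇) Let x ∈ T. Then either x ∈ T and x ∉ D; or x ∈ D ∩ T. In each case x ∈ T ∪ (T ∩ D), so T ⊆ T ∪ (T ∩ D).

Both inclusions hold.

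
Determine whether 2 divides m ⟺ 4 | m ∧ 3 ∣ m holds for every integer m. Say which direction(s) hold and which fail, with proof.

(⇒) fails; (⇐) holds.

(→) This fails: take m = 2. Certainly 2 ∣ 2, but 4 ∤ 2.

(←) Suppose 4 ∣ m and 3 ∣ m. Any common multiple of 4 and 3 is a multiple of their lcm; here gcd(4, 3) = 1, so lcm(4, 3) = 4·3 = 12, so 12 ∣ m. Since 2 ∣ 12, it follows that 2 ∣ m.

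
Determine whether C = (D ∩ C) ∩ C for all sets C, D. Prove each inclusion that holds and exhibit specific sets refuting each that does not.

Only the reverse inclusion holds.

(⟹) This inclusion fails. Take C = {1}, D = ∅; then 1 ∈ C but 1 ∉ (D ∩ C) ∩ C.

(⟸) Let x ∈ (D ∩ C) ∩ C. Then x ∈ C ∩ D, from which x ∈ C.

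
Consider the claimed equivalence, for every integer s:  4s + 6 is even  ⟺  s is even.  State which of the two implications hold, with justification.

(⇐) Suppose s is even. Since 4 is even, 4s is even for every s, so 4s + 6 has the same parity as 6, which is even. Hence 4s + 6 is even.

(⇒) This fails: take s = 5. Then 4s + 6 = 26, which is even, yet s = 5 is odd, not even.

Not equivalent: only (⇐) holds.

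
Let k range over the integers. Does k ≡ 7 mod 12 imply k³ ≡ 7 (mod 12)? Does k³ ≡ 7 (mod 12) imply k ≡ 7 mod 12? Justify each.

(⟸) Suppose k³ ≡ 7 (mod 12). The only residue r in {0, …, 11} with r³ ≡ 7 (mod 12) is r = 7, so k ≡ 7 (mod 12).

(⟹) Suppose k ≡ 7 mod 12. Write k = 12j + 7. Then (12j + 7)³ = 1728j³ + 3024j² + 1764j + 343 = 12(144j³ + 252j² + 147j + 28) + 7, so k³ ≡ 7 (mod 12).

Both directions hold.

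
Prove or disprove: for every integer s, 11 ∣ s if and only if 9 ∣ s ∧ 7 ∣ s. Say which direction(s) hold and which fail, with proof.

(⇒) fails and (⇐) fails.

[⇒] This fails: take s = 11. Certainly 11 ∣ 11, but 9 ∤ 11.

[⇐] This fails: take s = 63. Both 9 ∣ 63 and 7 ∣ 63, yet 63 is not a multiple of 11 (since 63 = 5·11 + 8), so 11 ∤ 63.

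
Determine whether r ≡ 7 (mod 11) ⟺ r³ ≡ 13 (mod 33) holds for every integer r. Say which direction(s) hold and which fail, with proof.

Only the converse holds.

(⇒) This fails: take r = 18. Then 18 ≡ 7 (mod 11), but 18³ = 5832 ≡ 24 (mod 33), not 13.

(⇐) Conversely, the residues r modulo 33 with r³ ≡ 13 (mod 33) are exactly {7}, and each is ≡ 7 (mod 11).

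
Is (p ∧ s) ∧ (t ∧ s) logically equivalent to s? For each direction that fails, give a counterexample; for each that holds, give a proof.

The forward direction holds; the converse fails.

(⟸) This fails. Under t = F, s = T, p = F, the left side is false but the right side is true.

(⟹) Assume the antecedent. If t is true, the antecedent forces (t = T, s = T, p = T), and s holds there. If t is false, the antecedent cannot hold. Either way s holds.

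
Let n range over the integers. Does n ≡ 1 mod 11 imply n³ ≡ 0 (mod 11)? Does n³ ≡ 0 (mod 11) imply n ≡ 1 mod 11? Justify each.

Both directions fail.

(⇒) This fails: take n = 1. Then 1 ≡ 1 (mod 11), but 1³ = 1 ≡ 1 (mod 11), not 0.

(⇐) This fails: take n = 0. Then 0³ = 0 ≡ 0 (mod 11), yet 0 ≡ 0 (mod 11), not 1.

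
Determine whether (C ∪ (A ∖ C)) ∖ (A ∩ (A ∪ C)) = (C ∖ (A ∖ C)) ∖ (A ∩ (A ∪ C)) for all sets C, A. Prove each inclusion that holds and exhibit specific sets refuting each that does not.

Both inclusions hold.

(⟹) Let x ∈ (C ∪ (A ∖ C)) ∖ (A ∩ (A ∪ C)). Then x ∈ C and x ∉ A, from which x ∈ (C ∖ (A ∖ C)) ∖ (A ∩ (A ∪ C)).

(⟸) Let x ∈ (C ∖ (A ∖ C)) ∖ (A ∩ (A ∪ C)). Then x ∈ C and x ∉ A, from which x ∈ (C ∪ (A ∖ C)) ∖ (A ∩ (A ∪ C)).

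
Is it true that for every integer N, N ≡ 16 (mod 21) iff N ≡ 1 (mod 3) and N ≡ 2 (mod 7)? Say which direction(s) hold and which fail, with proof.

Both directions hold.

[⇐] If N ≡ 1 (mod 3) and N ≡ 2 (mod 7), then by the Chinese remainder theorem N ≡ 16 (mod 21). This is exactly N ≡ 16 (mod 21).

[⇒] Suppose N ≡ 16 (mod 21); write N = 21j + 16. Since 3 ∣ 21, reducing mod 3 gives N ≡ 16 ≡ 1 (mod 3); since 7 ∣ 21, reducing mod 7 gives N ≡ 16 ≡ 2 (mod 7).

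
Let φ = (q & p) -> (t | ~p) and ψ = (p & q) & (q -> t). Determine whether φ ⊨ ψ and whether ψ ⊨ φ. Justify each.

(⟸) Assume the antecedent. If t is true, (q & p) -> (t | ~p) reduces to true regardless of the other variables. If t is false, the antecedent cannot hold. Either way (q & p) -> (t | ~p) holds.

(⟹) This fails. Under t = F, q = F, p = F, the left side is true but the right side is false.

(⇒) fails; (⇐) holds.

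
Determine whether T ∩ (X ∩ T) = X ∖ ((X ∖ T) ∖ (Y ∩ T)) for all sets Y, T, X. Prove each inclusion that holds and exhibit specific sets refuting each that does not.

(⊆) Let x ∈ T ∩ (X ∩ T). Then either x ∈ T ∩ X and x ∉ Y; or x ∈ Y ∩ T ∩ X. In each case x ∈ X ∖ ((X ∖ T) ∖ (Y ∩ T)), so T ∩ (X ∩ T) ⊆ X ∖ ((X ∖ T) ∖ (Y ∩ T)).

(⊇) Let x ∈ X ∖ ((X ∖ T) ∖ (Y ∩ T)). Then either x ∈ T ∩ X and x ∉ Y; or x ∈ Y ∩ T ∩ X. In each case x ∈ T ∩ (X ∩ T), so X ∖ ((X ∖ T) ∖ (Y ∩ T)) ⊆ T ∩ (X ∩ T).

Both inclusions hold; the sets are equal.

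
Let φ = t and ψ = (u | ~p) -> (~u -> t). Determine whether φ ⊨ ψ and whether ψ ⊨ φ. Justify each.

(⟹) Assume the antecedent. If t is true, (u | ~p) -> (~u -> t) reduces to true regardless of the other variables. If t is false, the antecedent cannot hold. Either way (u | ~p) -> (~u -> t) holds.

(⟸) This fails. Under t = F, p = T, u = F, the left side is false but the right side is true.

(⇒) holds; (⇐) fails.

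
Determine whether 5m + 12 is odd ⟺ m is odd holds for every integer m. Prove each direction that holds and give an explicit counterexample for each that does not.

Both directions hold; the statement is true.

[⇒] Suppose 5m + 12 is odd. Since 5 is odd, 5m and m have the same parity, so 5m + 12 ≡ m + 12 (mod 2). As 12 is even, 5m + 12 is odd exactly when m is odd. Thus m is odd.

[⇐] Conversely, suppose m is odd; write m = 2j + 1. Then 5m + 12 = 5·(2j + 1) + 12 = 2·5j + 17, which is odd.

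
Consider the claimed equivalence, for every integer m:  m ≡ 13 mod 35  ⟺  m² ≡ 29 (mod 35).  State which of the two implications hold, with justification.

(⇒) holds; (⇐) fails.

[⇒] Suppose m ≡ 13 mod 35. Write m = 35j + 13. Then (35j + 13)² = 1225j² + 910j + 169 = 35(35j² + 26j + 4) + 29, so m² ≡ 29 (mod 35).

[⇐] This fails: take m = 8. Then 8² = 64 ≡ 29 (mod 35), yet 8 ≡ 8 (mod 35), not 13.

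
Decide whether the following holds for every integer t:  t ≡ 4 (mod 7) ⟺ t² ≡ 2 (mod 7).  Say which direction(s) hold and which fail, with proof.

The forward direction holds; the converse fails.

Converse. This fails: take t = 3. Then 3² = 9 ≡ 2 (mod 7), yet 3 ≡ 3 (mod 7), not 4.

Forward direction. Suppose t ≡ 4 (mod 7). Write t = 7j + 4. Then (7j + 4)² = 49j² + 56j + 16 = 7(7j² + 8j + 2) + 2, so t² ≡ 2 (mod 7).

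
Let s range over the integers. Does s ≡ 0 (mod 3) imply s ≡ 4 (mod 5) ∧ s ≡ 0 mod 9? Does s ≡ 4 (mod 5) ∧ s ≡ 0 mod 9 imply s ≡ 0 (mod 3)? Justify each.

The forward direction fails; the converse holds.

(⟹) This fails: s = 0 gives 0 ≡ 0 (mod 3) but 0 ≡ 0 (mod 5), so the conjunction on the right does not hold.

(⟸) Conversely, if s ≡ 4 (mod 5) and s ≡ 0 (mod 9), then by the Chinese remainder theorem s ≡ 9 (mod 45). Since 9 ≡ 0 (mod 3) and 3 ∣ 45, we get s ≡ 0 (mod 3).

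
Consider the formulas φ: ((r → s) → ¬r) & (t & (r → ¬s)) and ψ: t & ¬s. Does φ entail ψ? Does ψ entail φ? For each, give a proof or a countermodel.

Only the reverse direction holds.

Forward direction. This fails. Under t = T, s = T, r = F, the left side is true but the right side is false.

Converse. Assume the antecedent. If t is true, the antecedent forces (t = T, s = F, r = F) or (t = T, s = F, r = T), and the consequent holds there. If t is false, the antecedent cannot hold. Either way the consequent holds.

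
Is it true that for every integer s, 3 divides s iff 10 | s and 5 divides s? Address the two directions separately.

(⟹) This fails: take s = 3. Certainly 3 ∣ 3, but 10 ∤ 3.

(⟸) This fails: take s = 10. Both 10 ∣ 10 and 5 ∣ 10, yet 10 is not a multiple of 3 (since 10 = 3·3 + 1), so 3 ∤ 10.

Both directions fail.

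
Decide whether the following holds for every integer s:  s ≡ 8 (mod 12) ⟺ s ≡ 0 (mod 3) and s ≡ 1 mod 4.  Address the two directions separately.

(⟹) This fails: s = 8 gives 8 ≡ 8 (mod 12) but 8 ≡ 2 (mod 3), so the conjunction on the right does not hold.

(⟸) This fails: s = 9 satisfies both congruences on the right (9 ≡ 0 mod 3 and 9 ≡ 1 mod 4) yet 9 ≡ 9 (mod 12), not 8.

(⇒) fails and (⇐) fails.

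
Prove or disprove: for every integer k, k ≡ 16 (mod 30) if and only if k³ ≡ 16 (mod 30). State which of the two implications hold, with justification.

(⇒) Suppose k ≡ 16 (mod 30). Write k = 30j + 16. Then (30j + 16)³ = 27000j³ + 43200j² + 23040j + 4096 = 30(900j³ + 1440j² + 768j + 136) + 16, so k³ ≡ 16 (mod 30).

(⇐) Conversely, suppose k³ ≡ 16 (mod 30). The only residue r in {0, …, 29} with r³ ≡ 16 (mod 30) is r = 16, so k ≡ 16 (mod 30).

Both directions hold.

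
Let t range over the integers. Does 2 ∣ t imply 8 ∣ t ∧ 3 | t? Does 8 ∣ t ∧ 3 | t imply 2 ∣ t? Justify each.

Forward direction. This fails: take t = 2. Certainly 2 ∣ 2, but 8 ∤ 2.

Converse. Suppose 8 ∣ t and 3 ∣ t. Any common multiple of 8 and 3 is a multiple of their lcm; here gcd(8, 3) = 1, so lcm(8, 3) = 8·3 = 24, so 24 ∣ t. Since 2 ∣ 24, it follows that 2 ∣ t.

Only the reverse direction holds.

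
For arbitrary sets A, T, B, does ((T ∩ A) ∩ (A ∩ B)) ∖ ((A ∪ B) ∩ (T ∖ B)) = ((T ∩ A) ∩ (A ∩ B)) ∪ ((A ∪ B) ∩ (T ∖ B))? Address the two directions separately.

Only the forward inclusion holds.

Forward inclusion. Let x ∈ ((T ∩ A) ∩ (A ∩ B)) ∖ ((A ∪ B) ∩ (T ∖ B)). Then x ∈ A ∩ T ∩ B, from which x ∈ ((T ∩ A) ∩ (A ∩ B)) ∪ ((A ∪ B) ∩ (T ∖ B)).

Reverse inclusion. This inclusion fails. Take A = {1}, T = {1}, B = ∅; then 1 ∈ ((T ∩ A) ∩ (A ∩ B)) ∪ ((A ∪ B) ∩ (T ∖ B)) but 1 ∉ ((T ∩ A) ∩ (A ∩ B)) ∖ ((A ∪ B) ∩ (T ∖ B)).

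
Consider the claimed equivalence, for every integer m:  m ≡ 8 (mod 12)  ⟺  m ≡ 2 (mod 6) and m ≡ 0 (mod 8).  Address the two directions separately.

Not equivalent: only (⇐) holds.

(←) If m ≡ 2 (mod 6) and m ≡ 0 (mod 8), then by the Chinese remainder theorem m ≡ 8 (mod 24). Since 8 ≡ 8 (mod 12) and 12 ∣ 24, we get m ≡ 8 (mod 12).

(→) This fails: m = 20 gives 20 ≡ 8 (mod 12) but 20 ≡ 4 (mod 8), so the conjunction on the right does not hold.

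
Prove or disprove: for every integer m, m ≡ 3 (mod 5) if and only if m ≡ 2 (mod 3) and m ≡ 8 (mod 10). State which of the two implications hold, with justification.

(⟹) This fails: m = 3 gives 3 ≡ 3 (mod 5) but 3 ≡ 0 (mod 3), so the conjunction on the right does not hold.

(⟸) Conversely, if m ≡ 2 (mod 3) and m ≡ 8 (mod 10), then by the Chinese remainder theorem m ≡ 8 (mod 30). Since 8 ≡ 3 (mod 5) and 5 ∣ 30, we get m ≡ 3 (mod 5).

Only the reverse direction holds.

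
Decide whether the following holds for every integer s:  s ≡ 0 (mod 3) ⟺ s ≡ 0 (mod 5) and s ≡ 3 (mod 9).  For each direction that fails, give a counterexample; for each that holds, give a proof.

(⟹) This fails: s = 0 gives 0 ≡ 0 (mod 3) but 0 ≡ 0 (mod 9), so the conjunction on the right does not hold.

(⟸) Conversely, if s ≡ 0 (mod 5) and s ≡ 3 (mod 9), then by the Chinese remainder theorem s ≡ 30 (mod 45). Since 30 ≡ 0 (mod 3) and 3 ∣ 45, we get s ≡ 0 (mod 3).

Only the converse holds.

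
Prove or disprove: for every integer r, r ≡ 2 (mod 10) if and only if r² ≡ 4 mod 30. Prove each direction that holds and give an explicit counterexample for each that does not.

(⇒) fails and (⇐) fails.

(⟹) This fails: take r = 12. Then 12 ≡ 2 (mod 10), but 12² = 144 ≡ 24 (mod 30), not 4.

(⟸) This fails: take r = 8. Then 8² = 64 ≡ 4 (mod 30), yet 8 ≡ 8 (mod 10), not 2.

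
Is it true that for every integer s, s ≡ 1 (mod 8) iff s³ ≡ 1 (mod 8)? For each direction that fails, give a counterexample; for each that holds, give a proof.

[⇒] Suppose s ≡ 1 (mod 8). Write s = 8j + 1. Then (8j + 1)³ = 512j³ + 192j² + 24j + 1 = 8(64j³ + 24j² + 3j) + 1, so s³ ≡ 1 (mod 8).

[⇐] Conversely, suppose s³ ≡ 1 (mod 8). The only residue r in {0, …, 7} with r³ ≡ 1 (mod 8) is r = 1, so s ≡ 1 (mod 8).

Both directions hold.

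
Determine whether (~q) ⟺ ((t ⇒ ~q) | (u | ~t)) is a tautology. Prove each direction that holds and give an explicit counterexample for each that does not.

Only the forward implication holds.

(→) Assume the antecedent. If u is true, (t ⇒ ~q) | (u | ~t) reduces to true regardless of the other variables. If u is false, the antecedent forces (u = F, q = F, t = F) or (u = F, q = F, t = T), and (t ⇒ ~q) | (u | ~t) holds there. Either way (t ⇒ ~q) | (u | ~t) holds.

(←) This fails. Under u = F, q = T, t = F, the left side is false but the right side is true.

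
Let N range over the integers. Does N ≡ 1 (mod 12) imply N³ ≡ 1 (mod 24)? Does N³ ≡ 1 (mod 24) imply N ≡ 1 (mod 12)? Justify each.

[⇒] This fails: take N = 13. Then 13 ≡ 1 (mod 12), but 13³ = 2197 ≡ 13 (mod 24), not 1.

[⇐] Conversely, the residues r modulo 24 with r³ ≡ 1 (mod 24) are exactly {1}, and each is ≡ 1 (mod 12).

Only the converse holds.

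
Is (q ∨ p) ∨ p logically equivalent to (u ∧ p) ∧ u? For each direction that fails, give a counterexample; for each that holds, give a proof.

(←) Assume the antecedent. If u is true, the antecedent forces (u = T, q = F, p = T) or (u = T, q = T, p = T), and (q ∨ p) ∨ p holds there. If u is false, the antecedent cannot hold. Either way (q ∨ p) ∨ p holds.

(→) This fails. Under u = F, q = T, p = F, the left side is true but the right side is false.

(⇒) fails; (⇐) holds.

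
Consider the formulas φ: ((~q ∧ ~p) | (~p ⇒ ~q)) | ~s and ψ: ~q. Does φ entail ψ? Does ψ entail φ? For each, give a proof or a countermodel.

The forward direction fails; the converse holds.

[⇒] This fails. Under p = F, s = F, q = T, the left side is true but the right side is false.

[⇐] Assume the antecedent. If p is true, ((~q ∧ ~p) | (~p ⇒ ~q)) | ~s reduces to true regardless of the other variables. If p is false, the antecedent forces (p = F, s = F, q = F) or (p = F, s = T, q = F), and ((~q ∧ ~p) | (~p ⇒ ~q)) | ~s holds there. Either way ((~q ∧ ~p) | (~p ⇒ ~q)) | ~s holds.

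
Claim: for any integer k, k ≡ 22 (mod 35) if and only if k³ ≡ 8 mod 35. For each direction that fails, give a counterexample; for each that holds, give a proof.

(⇒) holds; (⇐) fails.

(⇐) This fails: take k = 2. Then 2³ = 8 ≡ 8 (mod 35), yet 2 ≡ 2 (mod 35), not 22.

(⇒) Suppose k ≡ 22 (mod 35). Write k = 35j + 22. Then (35j + 22)³ = 42875j³ + 80850j² + 50820j + 10648 = 35(1225j³ + 2310j² + 1452j + 304) + 8, so k³ ≡ 8 (mod 35).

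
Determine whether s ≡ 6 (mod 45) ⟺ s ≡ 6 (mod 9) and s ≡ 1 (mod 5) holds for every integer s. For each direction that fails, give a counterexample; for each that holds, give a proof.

(→) Suppose s ≡ 6 (mod 45); write s = 45j + 6. Since 9 ∣ 45, reducing mod 9 gives s ≡ 6 (mod 9); since 5 ∣ 45, reducing mod 5 gives s ≡ 6 ≡ 1 (mod 5).

(←) Conversely, if s ≡ 6 (mod 9) and s ≡ 1 (mod 5), then by the Chinese remainder theorem s ≡ 6 (mod 45). This is exactly s ≡ 6 (mod 45).

Both directions hold.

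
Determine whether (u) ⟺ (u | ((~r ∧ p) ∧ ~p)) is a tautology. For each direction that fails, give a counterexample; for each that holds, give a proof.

The biconditional holds.

(⟸) Assume the antecedent. If r is true, the antecedent forces (r = T, u = T, p = F) or (r = T, u = T, p = T), and u holds there. If r is false, the antecedent forces (r = F, u = T, p = F) or (r = F, u = T, p = T), and u holds there. Either way u holds.

(⟹) Assume the antecedent. If r is true, the antecedent forces (r = T, u = T, p = F) or (r = T, u = T, p = T), and u | ((~r ∧ p) ∧ ~p) holds there. If r is false, the antecedent forces (r = F, u = T, p = F) or (r = F, u = T, p = T), and u | ((~r ∧ p) ∧ ~p) holds there. Either way u | ((~r ∧ p) ∧ ~p) holds.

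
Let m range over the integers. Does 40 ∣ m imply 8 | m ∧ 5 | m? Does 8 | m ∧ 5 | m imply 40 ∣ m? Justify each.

Both implications hold.

(⟹) If 40 ∣ m, write m = 40q. Since 40 = 5·8, m = 8·(5q), so 8 ∣ m; and since 40 = 8·5, m = 5·(8q), so 5 ∣ m.

(⟸) Suppose 8 ∣ m and 5 ∣ m. Any common multiple of 8 and 5 is a multiple of their lcm; here gcd(8, 5) = 1, so lcm(8, 5) = 8·5 = 40, so 40 ∣ m.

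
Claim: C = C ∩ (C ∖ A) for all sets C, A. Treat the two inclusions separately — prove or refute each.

Reverse inclusion. Let x ∈ C ∩ (C ∖ A). Then x ∈ C and x ∉ A, from which x ∈ C.

Forward inclusion. This inclusion fails. Take C = {1}, A = {1}; then 1 ∈ C but 1 ∉ C ∩ (C ∖ A).

The sets are not equal: only the reverse inclusion holds.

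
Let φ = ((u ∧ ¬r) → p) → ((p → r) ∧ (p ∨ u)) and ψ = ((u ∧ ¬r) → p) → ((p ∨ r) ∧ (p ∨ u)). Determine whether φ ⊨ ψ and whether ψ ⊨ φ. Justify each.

The forward direction holds; the converse fails.

[⇒] Assume the antecedent. If u is true, the consequent reduces to true regardless of the other variables. If u is false, the antecedent forces (u = F, p = T, r = T), and the consequent holds there. Either way the consequent holds.

[⇐] This fails. Under u = F, p = T, r = F, the left side is false but the right side is true.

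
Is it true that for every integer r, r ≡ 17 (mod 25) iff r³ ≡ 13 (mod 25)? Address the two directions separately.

(→) Suppose r ≡ 17 (mod 25). Write r = 25j + 17. Then (25j + 17)³ = 15625j³ + 31875j² + 21675j + 4913 = 25(625j³ + 1275j² + 867j + 196) + 13, so r³ ≡ 13 (mod 25).

(←) Conversely, suppose r³ ≡ 13 (mod 25). The only residue r in {0, …, 24} with r³ ≡ 13 (mod 25) is r = 17, so r ≡ 17 (mod 25).

The biconditional holds.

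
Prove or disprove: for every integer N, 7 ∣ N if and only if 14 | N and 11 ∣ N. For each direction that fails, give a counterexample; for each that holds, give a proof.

Not equivalent: only (⇐) holds.

(←) Suppose 14 ∣ N and 11 ∣ N. Any common multiple of 14 and 11 is a multiple of their lcm; here gcd(14, 11) = 1, so lcm(14, 11) = 14·11 = 154, so 154 ∣ N. Since 7 ∣ 154, it follows that 7 ∣ N.

(→) This fails: take N = 7. Certainly 7 ∣ 7, but 14 ∤ 7.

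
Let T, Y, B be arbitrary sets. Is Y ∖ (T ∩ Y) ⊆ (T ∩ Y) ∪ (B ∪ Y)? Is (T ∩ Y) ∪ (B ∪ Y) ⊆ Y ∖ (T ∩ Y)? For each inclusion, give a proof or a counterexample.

(⟹) Let x ∈ Y ∖ (T ∩ Y). Then either x ∈ Y and x ∉ T, B; or x ∈ Y ∩ B and x ∉ T. In each case x ∈ (T ∩ Y) ∪ (B ∪ Y), so Y ∖ (T ∩ Y) ⊆ (T ∩ Y) ∪ (B ∪ Y).

(⟸) This inclusion fails. Take T = {1}, Y = {1}, B = ∅; then 1 ∈ (T ∩ Y) ∪ (B ∪ Y) but 1 ∉ Y ∖ (T ∩ Y).

The sets are not equal: only the forward inclusion holds.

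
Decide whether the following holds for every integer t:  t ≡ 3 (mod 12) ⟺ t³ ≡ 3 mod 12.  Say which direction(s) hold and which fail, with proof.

The biconditional holds.

(⇒) Suppose t ≡ 3 (mod 12). Write t = 12j + 3. Then (12j + 3)³ = 1728j³ + 1296j² + 324j + 27 = 12(144j³ + 108j² + 27j + 2) + 3, so t³ ≡ 3 (mod 12).

(⇐) Conversely, suppose t³ ≡ 3 (mod 12). The only residue r in {0, …, 11} with r³ ≡ 3 (mod 12) is r = 3, so t ≡ 3 (mod 12).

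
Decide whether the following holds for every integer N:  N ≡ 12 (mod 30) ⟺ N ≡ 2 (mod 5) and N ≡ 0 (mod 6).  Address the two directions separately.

(→) Suppose N ≡ 12 (mod 30); write N = 30j + 12. Since 5 ∣ 30, reducing mod 5 gives N ≡ 12 ≡ 2 (mod 5); since 6 ∣ 30, reducing mod 6 gives N ≡ 12 ≡ 0 (mod 6).

(←) Conversely, if N ≡ 2 (mod 5) and N ≡ 0 (mod 6), then by the Chinese remainder theorem N ≡ 12 (mod 30). This is exactly N ≡ 12 (mod 30).

Equivalent; both directions hold.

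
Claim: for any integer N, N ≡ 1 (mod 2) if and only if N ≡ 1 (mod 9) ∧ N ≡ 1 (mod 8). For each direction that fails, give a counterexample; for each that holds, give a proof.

The forward direction fails; the converse holds.

(⇒) This fails: N = 3 gives 3 ≡ 1 (mod 2) but 3 ≡ 3 (mod 9), so the conjunction on the right does not hold.

(⇐) Conversely, if N ≡ 1 (mod 9) and N ≡ 1 (mod 8), then by the Chinese remainder theorem N ≡ 1 (mod 72). Since 1 ≡ 1 (mod 2) and 2 ∣ 72, we get N ≡ 1 (mod 2).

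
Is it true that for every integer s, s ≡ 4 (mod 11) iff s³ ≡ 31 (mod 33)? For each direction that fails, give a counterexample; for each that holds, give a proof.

Forward direction. This fails: take s = 15. Then 15 ≡ 4 (mod 11), but 15³ = 3375 ≡ 9 (mod 33), not 31.

Converse. The residues r modulo 33 with r³ ≡ 31 (mod 33) are exactly {4}, and each is ≡ 4 (mod 11).

Only the converse holds.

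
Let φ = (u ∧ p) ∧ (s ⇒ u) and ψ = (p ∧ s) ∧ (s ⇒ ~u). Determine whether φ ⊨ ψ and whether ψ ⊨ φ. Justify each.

Neither direction holds.

Forward direction. This fails. Under s = F, p = T, u = T, the left side is true but the right side is false.

Converse. This fails. Under s = T, p = T, u = F, the left side is false but the right side is true.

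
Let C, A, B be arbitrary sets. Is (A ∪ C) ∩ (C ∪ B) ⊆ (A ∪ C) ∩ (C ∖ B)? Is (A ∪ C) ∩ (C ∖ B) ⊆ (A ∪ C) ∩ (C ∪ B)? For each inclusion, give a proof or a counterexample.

Only the reverse inclusion holds.

Forward inclusion. This inclusion fails. Take C = {1}, A = ∅, B = {1}; then 1 ∈ (A ∪ C) ∩ (C ∪ B) but 1 ∉ (A ∪ C) ∩ (C ∖ B).

Reverse inclusion. Let x ∈ (A ∪ C) ∩ (C ∖ B). Then either x ∈ C and x ∉ A, B; or x ∈ C ∩ A and x ∉ B. In each case x ∈ (A ∪ C) ∩ (C ∪ B), so (A ∪ C) ∩ (C ∖ B) ⊆ (A ∪ C) ∩ (C ∪ B).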